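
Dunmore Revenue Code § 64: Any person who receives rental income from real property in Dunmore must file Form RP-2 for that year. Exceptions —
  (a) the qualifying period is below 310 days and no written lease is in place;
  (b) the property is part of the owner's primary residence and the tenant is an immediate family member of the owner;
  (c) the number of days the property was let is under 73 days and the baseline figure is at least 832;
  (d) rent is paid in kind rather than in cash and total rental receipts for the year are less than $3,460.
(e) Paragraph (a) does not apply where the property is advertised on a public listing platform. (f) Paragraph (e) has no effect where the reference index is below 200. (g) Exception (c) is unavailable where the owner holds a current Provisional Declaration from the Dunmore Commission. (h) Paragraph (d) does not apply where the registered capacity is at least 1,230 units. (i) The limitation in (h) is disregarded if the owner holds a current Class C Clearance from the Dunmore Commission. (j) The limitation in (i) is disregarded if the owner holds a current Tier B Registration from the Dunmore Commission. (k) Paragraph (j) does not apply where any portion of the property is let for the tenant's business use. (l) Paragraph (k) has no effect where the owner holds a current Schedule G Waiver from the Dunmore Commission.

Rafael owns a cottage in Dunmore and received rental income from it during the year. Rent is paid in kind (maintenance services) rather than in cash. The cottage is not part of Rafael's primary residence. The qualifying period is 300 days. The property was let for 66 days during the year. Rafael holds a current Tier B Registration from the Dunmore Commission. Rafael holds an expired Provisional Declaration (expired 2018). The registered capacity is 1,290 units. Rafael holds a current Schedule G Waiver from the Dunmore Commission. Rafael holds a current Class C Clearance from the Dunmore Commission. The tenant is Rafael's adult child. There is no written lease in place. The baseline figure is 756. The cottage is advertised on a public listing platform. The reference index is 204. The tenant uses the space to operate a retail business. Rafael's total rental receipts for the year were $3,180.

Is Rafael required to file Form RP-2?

Yes — Rafael must file Form RP-2.

Exception (a)'s conditions are all satisfied: the qualifying period is 300 days, below the 310 days limit; there is no written lease. But: (e) operates against (a): the property is publicly advertised. (f), which would lift (e), does not operate here — the reference index is 204, not below 200. (a) is therefore removed.
Exception (b) requires that the property is part of the owner's primary residence; but the cottage is not part of the primary residence, so (b) is unavailable.
Exception (c) does not apply: the baseline figure is 756, short of 832.
All of (d)'s requirements are met (rent is paid in kind; total rental receipts for the year are $3,180, less than the $3,460 limit). But applying paragraphs (h)–(l): (h) is engaged — the registered capacity is 1,290 units, meeting the 1,230 units threshold. (i) would limit (h) — a current Class C Clearance is held — but (j) sets (i) aside: (j) is triggered — a current Tier B Registration is held. (k) would limit (j) — the space is let for business use — but (l) sets (k) aside: (l) operates against (k): a current Schedule G Waiver is held. Exception (d) does not apply.
Every exception is unavailable, so the rule governs.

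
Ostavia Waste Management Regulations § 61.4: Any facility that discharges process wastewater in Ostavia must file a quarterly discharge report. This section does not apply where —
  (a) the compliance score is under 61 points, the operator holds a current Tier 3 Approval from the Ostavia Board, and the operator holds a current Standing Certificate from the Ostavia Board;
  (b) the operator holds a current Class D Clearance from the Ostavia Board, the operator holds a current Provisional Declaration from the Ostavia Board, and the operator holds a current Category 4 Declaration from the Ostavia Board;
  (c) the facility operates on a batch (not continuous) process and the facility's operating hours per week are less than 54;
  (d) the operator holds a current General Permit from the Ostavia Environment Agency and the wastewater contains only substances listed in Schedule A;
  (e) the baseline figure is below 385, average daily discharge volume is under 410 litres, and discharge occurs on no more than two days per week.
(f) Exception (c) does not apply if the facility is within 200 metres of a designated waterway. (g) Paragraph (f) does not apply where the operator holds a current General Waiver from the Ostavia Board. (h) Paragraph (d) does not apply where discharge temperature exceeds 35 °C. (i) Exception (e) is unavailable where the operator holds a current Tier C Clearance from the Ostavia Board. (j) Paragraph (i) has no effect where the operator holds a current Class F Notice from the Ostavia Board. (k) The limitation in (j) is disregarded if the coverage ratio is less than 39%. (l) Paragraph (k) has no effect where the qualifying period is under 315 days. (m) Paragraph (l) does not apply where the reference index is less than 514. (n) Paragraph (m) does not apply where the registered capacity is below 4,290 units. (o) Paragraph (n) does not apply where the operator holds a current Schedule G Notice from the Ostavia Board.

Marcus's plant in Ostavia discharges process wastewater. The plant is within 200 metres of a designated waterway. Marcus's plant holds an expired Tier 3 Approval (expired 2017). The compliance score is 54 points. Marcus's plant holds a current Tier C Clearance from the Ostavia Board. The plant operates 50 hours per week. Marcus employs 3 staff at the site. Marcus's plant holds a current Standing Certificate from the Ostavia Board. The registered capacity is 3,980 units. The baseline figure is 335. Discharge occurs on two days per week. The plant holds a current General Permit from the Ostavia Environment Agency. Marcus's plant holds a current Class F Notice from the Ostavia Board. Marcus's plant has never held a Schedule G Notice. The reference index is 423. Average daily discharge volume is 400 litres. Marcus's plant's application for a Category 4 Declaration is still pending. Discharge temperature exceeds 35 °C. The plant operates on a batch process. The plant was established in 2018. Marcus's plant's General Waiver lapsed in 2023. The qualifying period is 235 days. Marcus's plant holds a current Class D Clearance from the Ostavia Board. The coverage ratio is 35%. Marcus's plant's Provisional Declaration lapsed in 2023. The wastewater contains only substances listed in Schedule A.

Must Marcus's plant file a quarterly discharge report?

Exception (a) fails — there is no Tier 3 Approval in force.
Exception (b) does not apply: no current Provisional Declaration is held.
Exception (c): the facility operates on a batch process; the facility's operating hours per week are 50, less than the 54 limit — every condition holds. However, paragraphs (f)–(g) must be considered: (f) operates against (c): the plant is within 200 m of a designated waterway. (g) does not operate here (there is no General Waiver in force), so (f) stands. So (c) is unavailable.
Exception (d): a current General Permit is held; the wastewater is Schedule-A-only — every condition holds. However, paragraph (h) must be considered: (h) applies — discharge temperature exceeds 35 °C. (d) is therefore removed.
Exception (e): the baseline figure is 335, below the 385 limit; average daily discharge volume is 400 litres, under the 410 litres limit; discharge occurs on no more than two days per week — every condition holds. Under paragraphs (i)–(o): (i) would limit (e) — a current Tier C Clearance is held — but (j) sets (i) aside: (j) operates against (i): a current Class F Notice is held. (k) would limit (j) — the coverage ratio is 35%, less than the 39% limit — but (l) sets (k) aside: (l) operates against (k): the qualifying period is 235 days, under the 315 days limit. (m) would limit (l) — the reference index is 423, less than the 514 limit — but (n) sets (m) aside: (n) operates against (m): the registered capacity is 3,980 units, below the 4,290 units limit. (o), which would lift (n), is inapplicable — no current Schedule G Notice is held. So (e) applies.

No — exception (e) applies; Marcus's plant is not required to file a quarterly discharge report.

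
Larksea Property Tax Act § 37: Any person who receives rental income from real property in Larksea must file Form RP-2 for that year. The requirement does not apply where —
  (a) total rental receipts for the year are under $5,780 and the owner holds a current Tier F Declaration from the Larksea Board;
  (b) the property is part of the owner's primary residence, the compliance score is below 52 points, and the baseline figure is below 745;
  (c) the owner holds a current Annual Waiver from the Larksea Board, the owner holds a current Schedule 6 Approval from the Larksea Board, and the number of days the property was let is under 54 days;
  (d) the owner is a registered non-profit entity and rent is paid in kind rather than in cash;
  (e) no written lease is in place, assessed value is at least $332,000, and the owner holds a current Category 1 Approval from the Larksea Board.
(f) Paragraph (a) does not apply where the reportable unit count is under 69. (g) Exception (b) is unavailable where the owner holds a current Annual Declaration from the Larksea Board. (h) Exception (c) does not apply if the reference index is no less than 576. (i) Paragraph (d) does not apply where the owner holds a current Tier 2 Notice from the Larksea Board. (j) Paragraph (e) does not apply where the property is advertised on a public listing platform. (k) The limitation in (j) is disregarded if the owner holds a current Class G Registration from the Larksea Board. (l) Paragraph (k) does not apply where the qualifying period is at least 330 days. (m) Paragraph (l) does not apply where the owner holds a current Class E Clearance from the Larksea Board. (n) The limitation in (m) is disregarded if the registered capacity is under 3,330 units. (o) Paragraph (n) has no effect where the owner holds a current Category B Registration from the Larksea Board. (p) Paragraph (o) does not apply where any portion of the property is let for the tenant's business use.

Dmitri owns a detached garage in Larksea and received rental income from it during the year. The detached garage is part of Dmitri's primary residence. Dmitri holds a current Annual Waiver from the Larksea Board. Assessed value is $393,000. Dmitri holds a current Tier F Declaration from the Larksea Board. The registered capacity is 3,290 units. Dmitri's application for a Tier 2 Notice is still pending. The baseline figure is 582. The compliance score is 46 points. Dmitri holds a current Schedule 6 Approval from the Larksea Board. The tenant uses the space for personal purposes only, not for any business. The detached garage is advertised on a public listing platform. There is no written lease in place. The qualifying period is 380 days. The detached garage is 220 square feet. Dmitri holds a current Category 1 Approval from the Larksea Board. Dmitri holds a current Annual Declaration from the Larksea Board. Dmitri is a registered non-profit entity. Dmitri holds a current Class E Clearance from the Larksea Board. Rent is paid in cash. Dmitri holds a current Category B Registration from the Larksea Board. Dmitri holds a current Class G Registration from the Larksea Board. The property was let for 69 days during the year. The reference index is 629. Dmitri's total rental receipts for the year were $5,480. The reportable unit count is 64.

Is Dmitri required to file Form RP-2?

Exception (a): total rental receipts for the year are $5,480, under the $5,780 limit; a current Tier F Declaration is held — every condition holds. But: (f) is engaged — the reportable unit count is 64, under the 69 limit. (a) is therefore removed.
Exception (b): the detached garage is part of the primary residence; the compliance score is 46 points, below the 52 points limit; the baseline figure is 582, below the 745 limit — every condition holds. But applying paragraph (g): (g) operates against (b): a current Annual Declaration is held. So (b) is unavailable.
Exception (c) does not apply: the number of days the property was let is 69 days, not under 54 days.
Exception (d) fails — rent is paid in cash.
All of (e)'s requirements are met (there is no written lease; assessed value is $393,000, meeting the $332,000 threshold; a current Category 1 Approval is held). Under paragraphs (j)–(p): (j) would limit (e) — the property is publicly advertised — but (k) sets (j) aside: (k) is triggered — a current Class G Registration is held. (l) operates (the qualifying period is 380 days, meeting the 330 days threshold), but yields to (m): (m) operates against (l): a current Class E Clearance is held. (n) is triggered (the registered capacity is 3,290 units, under the 3,330 units limit), but is overridden by (o): (o) is triggered — a current Category B Registration is held. (p) does not operate here (the space is used for personal purposes only), so (o) stands. So (e) applies.

No — exception (e) applies; Dmitri is not required to file Form RP-2.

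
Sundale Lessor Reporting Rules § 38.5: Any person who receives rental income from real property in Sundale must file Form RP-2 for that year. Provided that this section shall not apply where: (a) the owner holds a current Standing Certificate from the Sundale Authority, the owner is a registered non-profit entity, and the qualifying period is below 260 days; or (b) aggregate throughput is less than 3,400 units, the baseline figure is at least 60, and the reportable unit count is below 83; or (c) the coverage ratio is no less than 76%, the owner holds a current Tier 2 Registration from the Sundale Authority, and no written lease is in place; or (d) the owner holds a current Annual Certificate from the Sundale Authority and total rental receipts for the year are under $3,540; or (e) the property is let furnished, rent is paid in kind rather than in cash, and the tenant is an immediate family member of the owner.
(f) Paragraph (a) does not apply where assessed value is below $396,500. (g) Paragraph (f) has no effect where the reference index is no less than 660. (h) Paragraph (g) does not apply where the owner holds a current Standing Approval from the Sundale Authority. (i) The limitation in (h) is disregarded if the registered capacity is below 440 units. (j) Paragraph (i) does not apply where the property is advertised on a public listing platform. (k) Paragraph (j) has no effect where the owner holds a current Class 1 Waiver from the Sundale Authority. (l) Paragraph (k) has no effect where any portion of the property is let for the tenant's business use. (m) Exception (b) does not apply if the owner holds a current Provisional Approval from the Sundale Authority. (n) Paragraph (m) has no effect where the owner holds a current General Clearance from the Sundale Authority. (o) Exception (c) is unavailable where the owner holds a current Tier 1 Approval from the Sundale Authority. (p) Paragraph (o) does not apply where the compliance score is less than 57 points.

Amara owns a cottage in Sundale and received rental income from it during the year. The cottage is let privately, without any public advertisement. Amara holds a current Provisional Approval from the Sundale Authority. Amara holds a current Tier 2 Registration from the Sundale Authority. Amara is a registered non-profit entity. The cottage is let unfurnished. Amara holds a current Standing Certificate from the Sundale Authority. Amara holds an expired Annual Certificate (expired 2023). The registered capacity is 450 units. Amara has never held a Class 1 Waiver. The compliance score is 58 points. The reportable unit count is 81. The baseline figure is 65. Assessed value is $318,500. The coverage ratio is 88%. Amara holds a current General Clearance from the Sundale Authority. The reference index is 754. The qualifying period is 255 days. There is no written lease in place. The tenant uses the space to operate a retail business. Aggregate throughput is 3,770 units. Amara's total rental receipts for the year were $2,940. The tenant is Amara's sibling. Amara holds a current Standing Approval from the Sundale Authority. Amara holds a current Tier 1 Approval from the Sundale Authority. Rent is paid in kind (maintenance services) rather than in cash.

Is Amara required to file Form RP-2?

Yes — Amara must file Form RP-2.

Exception (a) is satisfied on its face — a current Standing Certificate is held; Amara is a registered non-profit; the qualifying period is 255 days, below the 260 days limit. But: (f) operates against (a): assessed value is $318,500, below the $396,500 limit. (g) would limit (f) — the reference index is 754, meeting the 660 threshold — but (h) sets (g) aside: (h) operates against (g): a current Standing Approval is held. (i), which would lift (h), does not operate here — the registered capacity is 450 units, not below 440 units. Exception (a) does not apply.
Exception (b) requires that aggregate throughput is less than 3,400 units; but aggregate throughput is 3,770 units, not less than 3,400 units, so (b) is unavailable.
Exception (c)'s conditions are all satisfied: the coverage ratio is 88%, meeting the 76% threshold; a current Tier 2 Registration is held; there is no written lease. However, paragraphs (o)–(p) must be considered: (o) operates — a current Tier 1 Approval is held. (p) is not engaged (the compliance score is 58 points, not less than 57 points), so (o) stands. Exception (c) does not apply.
Exception (d) fails — no current Annual Certificate is held.
Exception (e) does not apply: the property is let unfurnished.
No exception applies. The general rule governs.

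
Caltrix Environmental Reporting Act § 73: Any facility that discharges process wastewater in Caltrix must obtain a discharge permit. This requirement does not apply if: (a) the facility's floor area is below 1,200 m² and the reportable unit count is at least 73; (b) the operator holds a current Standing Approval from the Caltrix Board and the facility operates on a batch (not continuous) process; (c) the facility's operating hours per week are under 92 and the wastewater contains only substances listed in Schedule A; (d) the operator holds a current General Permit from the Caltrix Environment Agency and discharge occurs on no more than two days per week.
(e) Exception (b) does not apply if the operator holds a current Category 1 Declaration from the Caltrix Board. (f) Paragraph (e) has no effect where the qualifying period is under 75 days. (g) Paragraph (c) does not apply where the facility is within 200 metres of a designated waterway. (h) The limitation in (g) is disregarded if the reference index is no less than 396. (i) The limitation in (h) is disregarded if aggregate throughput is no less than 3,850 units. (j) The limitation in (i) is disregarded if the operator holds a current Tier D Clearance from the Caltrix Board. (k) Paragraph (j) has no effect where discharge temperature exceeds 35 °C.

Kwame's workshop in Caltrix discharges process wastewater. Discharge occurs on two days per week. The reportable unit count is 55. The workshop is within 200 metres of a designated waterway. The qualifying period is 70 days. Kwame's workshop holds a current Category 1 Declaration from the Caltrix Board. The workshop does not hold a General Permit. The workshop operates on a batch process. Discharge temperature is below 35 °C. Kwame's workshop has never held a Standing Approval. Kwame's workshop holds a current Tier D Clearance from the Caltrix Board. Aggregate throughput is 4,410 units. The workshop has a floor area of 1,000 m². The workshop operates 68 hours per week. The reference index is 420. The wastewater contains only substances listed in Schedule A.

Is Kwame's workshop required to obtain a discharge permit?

No — exception (c) applies; Kwame's workshop is not required to obtain a discharge permit.

Exception (a) does not apply: the reportable unit count is 55, short of 73.
Exception (b) requires that the operator holds a current Standing Approval from the Caltrix Board; but the Standing Approval is not current, so (b) is unavailable.
Exception (c)'s conditions are all satisfied: the facility's operating hours per week are 68, under the 92 limit; the wastewater is Schedule-A-only. Under paragraphs (g)–(k): (g) operates (the workshop is within 200 m of a designated waterway), but is overridden by (h): (h) operates against (g): the reference index is 420, meeting the 396 threshold. (i) operates (aggregate throughput is 4,410 units, meeting the 3,850 units threshold), but is overridden by (j): (j) operates against (i): a current Tier D Clearance is held. (k), which would lift (j), is not engaged — discharge temperature is below 35 °C. (c) remains available.
Exception (d) requires that the operator holds a current General Permit from the Caltrix Environment Agency; but no General Permit is held, so (d) is unavailable.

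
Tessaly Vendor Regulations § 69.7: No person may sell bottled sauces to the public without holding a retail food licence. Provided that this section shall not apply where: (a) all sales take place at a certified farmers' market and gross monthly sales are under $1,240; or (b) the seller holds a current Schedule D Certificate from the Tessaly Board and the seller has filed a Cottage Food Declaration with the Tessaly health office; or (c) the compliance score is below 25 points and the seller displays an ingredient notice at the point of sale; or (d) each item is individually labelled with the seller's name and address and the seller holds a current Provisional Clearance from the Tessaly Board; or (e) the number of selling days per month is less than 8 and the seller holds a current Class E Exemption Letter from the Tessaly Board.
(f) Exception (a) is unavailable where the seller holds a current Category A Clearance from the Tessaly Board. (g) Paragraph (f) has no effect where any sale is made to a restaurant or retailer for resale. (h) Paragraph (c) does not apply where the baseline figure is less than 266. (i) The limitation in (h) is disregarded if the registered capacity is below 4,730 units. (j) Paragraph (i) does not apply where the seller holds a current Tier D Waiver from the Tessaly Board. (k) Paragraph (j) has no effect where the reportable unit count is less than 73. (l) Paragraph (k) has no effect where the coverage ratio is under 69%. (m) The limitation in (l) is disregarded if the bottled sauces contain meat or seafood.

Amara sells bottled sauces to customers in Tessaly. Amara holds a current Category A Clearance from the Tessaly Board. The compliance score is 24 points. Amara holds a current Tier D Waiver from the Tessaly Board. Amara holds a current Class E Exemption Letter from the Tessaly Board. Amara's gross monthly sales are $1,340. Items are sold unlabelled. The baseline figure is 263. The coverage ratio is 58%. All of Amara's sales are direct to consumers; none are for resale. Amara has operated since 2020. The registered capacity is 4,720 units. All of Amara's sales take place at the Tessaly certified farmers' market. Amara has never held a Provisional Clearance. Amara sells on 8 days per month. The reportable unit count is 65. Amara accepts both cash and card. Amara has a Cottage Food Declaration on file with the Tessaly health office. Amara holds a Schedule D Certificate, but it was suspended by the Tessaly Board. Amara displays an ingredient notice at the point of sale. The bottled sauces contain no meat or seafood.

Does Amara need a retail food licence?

Yes — Amara must hold a retail food licence.

Exception (a) fails — gross monthly sales are $1,340, not under $1,240.
Exception (b) requires that the seller holds a current Schedule D Certificate from the Tessaly Board; but the Schedule D Certificate is not current, so (b) is unavailable.
All of (c)'s requirements are met (the compliance score is 24 points, below the 25 points limit; an ingredient notice is displayed). However, paragraphs (h)–(m) must be considered: (h) operates against (c): the baseline figure is 263, less than the 266 limit. (i) is engaged (the registered capacity is 4,720 units, below the 4,730 units limit), but yields to (j): (j) is triggered — a current Tier D Waiver is held. (k) would limit (j) — the reportable unit count is 65, less than the 73 limit — but (l) sets (k) aside: (l) operates against (k): the coverage ratio is 58%, under the 69% limit. (m), which would lift (l), does not operate here — the bottled sauces contain no meat or seafood. (c) is therefore removed.
Exception (d) requires that each item is individually labelled with the seller's name and address; but items are sold unlabelled, so (d) is unavailable.
Exception (e) fails — the number of selling days per month is 8, not less than 8.
No exception is made out. Amara falls within the general rule.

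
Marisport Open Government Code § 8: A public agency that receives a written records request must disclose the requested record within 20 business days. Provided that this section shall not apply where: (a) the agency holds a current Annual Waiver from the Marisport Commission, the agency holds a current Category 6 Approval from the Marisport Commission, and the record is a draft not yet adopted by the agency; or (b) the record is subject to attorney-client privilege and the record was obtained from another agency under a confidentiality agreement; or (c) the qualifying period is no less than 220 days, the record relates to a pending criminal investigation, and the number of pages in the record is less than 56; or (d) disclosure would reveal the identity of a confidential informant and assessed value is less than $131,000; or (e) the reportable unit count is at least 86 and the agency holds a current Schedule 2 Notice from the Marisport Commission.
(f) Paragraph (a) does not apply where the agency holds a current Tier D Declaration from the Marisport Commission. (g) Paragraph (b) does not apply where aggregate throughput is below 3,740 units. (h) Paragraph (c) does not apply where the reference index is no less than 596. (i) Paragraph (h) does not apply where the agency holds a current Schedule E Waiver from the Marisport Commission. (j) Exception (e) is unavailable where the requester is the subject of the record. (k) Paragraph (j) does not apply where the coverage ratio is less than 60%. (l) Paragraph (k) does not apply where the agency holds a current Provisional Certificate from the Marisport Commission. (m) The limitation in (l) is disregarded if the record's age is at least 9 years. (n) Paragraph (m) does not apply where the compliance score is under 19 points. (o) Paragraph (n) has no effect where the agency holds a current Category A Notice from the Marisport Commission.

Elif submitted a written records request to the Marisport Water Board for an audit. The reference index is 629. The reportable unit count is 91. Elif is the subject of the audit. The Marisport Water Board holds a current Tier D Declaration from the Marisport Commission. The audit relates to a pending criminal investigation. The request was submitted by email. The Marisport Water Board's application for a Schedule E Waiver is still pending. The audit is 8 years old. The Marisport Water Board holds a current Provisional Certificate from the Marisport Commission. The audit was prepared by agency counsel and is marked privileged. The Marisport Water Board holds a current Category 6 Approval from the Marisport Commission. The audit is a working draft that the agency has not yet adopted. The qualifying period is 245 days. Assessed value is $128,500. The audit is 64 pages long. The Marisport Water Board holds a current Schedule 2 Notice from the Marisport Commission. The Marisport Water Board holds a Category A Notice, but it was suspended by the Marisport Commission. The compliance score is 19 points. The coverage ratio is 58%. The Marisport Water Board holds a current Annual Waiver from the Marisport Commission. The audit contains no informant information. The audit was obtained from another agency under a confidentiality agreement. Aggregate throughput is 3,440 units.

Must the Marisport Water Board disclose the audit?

Exception (a)'s conditions are all satisfied: a current Annual Waiver is held; a current Category 6 Approval is held; the audit is an unadopted draft. However, paragraph (f) must be considered: (f) is engaged — a current Tier D Declaration is held. So (a) is unavailable.
Exception (b)'s conditions are all satisfied: the audit is privileged; the audit was obtained under a confidentiality agreement. However, paragraph (g) must be considered: (g) is engaged — aggregate throughput is 3,440 units, below the 3,740 units limit. Exception (b) does not apply.
Exception (c) does not apply: the number of pages in the record is 64, not less than 56.
Exception (d) requires that disclosure would reveal the identity of a confidential informant; but the audit contains no informant information, so (d) is unavailable.
Exception (e)'s conditions are all satisfied: the reportable unit count is 91, meeting the 86 threshold; a current Schedule 2 Notice is held. But applying paragraphs (j)–(o): (j) operates against (e): Elif is the subject of the audit. (k) is engaged (the coverage ratio is 58%, less than the 60% limit), but is set aside by (l): (l) operates against (k): a current Provisional Certificate is held. (m), which would lift (l), is inapplicable — the record's age is 8 years, short of 9 years. So (e) is unavailable.
No exception displaces § 8.

Yes — the Marisport Water Board must disclose the audit.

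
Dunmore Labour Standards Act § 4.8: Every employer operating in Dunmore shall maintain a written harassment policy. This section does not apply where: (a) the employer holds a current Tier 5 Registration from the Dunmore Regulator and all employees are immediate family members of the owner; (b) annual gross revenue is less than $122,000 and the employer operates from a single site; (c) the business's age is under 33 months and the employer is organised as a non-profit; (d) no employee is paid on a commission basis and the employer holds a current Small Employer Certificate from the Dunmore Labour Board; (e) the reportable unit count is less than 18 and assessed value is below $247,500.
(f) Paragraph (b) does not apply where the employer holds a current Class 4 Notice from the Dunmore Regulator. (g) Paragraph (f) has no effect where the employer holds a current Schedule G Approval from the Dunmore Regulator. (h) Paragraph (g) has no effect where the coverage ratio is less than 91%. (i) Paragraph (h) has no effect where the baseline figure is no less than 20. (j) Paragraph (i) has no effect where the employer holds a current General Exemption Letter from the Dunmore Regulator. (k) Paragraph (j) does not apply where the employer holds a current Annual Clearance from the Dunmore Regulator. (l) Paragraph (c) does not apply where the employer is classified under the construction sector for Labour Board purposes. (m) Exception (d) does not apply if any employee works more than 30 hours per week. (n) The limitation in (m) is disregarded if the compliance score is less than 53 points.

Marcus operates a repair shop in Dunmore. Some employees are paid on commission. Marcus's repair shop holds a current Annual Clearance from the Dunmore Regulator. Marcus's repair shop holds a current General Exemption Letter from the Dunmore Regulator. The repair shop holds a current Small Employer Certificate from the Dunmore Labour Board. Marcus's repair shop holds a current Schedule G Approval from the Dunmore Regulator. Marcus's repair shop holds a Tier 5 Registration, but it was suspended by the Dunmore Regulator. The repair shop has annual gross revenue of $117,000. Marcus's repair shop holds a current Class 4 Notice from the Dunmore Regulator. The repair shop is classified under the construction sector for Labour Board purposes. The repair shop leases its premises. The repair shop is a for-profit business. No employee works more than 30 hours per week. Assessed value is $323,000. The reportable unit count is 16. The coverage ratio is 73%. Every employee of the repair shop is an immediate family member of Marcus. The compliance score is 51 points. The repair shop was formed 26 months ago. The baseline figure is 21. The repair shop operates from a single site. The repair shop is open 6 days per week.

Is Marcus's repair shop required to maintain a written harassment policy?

No — exception (b) applies; Marcus's repair shop is not required to maintain a written harassment policy.

Exception (a) does not apply: the Tier 5 Registration is not current.
Exception (b) is satisfied on its face — annual gross revenue is $117,000, less than the $122,000 limit; the employer operates from a single site. Applying paragraphs (f)–(k): (f) would limit (b) — a current Class 4 Notice is held — but (g) sets (f) aside: (g) applies — a current Schedule G Approval is held. (h) would limit (g) — the coverage ratio is 73%, less than the 91% limit — but (i) sets (h) aside: (i) is engaged — the baseline figure is 21, meeting the 20 threshold. (j) is triggered (a current General Exemption Letter is held), but yields to (k): (k) operates against (j): a current Annual Clearance is held. Exception (b) stands.
Exception (c) does not apply: the employer is for-profit.
Exception (d) does not apply: some employees are paid on commission.
Exception (e) does not apply: assessed value is $323,000, not below $247,500.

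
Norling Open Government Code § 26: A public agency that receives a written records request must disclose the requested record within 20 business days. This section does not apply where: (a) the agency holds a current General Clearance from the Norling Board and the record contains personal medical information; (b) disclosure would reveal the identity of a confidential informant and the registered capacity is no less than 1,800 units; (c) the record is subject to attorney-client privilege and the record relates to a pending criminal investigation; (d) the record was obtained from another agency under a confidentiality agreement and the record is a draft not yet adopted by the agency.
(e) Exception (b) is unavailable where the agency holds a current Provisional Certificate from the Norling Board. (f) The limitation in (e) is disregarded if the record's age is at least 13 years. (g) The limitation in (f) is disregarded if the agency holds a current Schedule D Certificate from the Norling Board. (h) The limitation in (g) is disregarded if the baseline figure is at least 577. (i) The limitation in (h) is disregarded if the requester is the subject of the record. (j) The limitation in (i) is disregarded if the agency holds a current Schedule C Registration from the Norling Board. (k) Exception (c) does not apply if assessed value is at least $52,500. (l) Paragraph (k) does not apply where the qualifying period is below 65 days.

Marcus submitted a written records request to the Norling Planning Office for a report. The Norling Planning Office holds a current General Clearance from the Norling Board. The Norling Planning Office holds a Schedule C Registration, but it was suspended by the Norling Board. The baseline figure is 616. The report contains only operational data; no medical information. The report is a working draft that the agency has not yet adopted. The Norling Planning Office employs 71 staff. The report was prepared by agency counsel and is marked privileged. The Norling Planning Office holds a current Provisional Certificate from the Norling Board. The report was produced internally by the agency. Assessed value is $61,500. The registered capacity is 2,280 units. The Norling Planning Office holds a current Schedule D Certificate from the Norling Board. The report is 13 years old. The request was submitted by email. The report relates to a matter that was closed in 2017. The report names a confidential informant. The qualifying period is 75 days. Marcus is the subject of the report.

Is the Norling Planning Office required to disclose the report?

Exception (a) does not apply: the report contains only operational data.
All of (b)'s requirements are met (the report names a confidential informant; the registered capacity is 2,280 units, meeting the 1,800 units threshold). But: (e) operates against (b): a current Provisional Certificate is held. (f) would limit (e) — the record's age is 13 years, meeting the 13 years threshold — but (g) sets (f) aside: (g) operates — a current Schedule D Certificate is held. (h) applies (the baseline figure is 616, meeting the 577 threshold), but is overridden by (i): (i) operates against (h): Marcus is the subject of the report. (j) is not triggered (there is no Schedule C Registration in force), so (i) stands. Exception (b) does not apply.
Exception (c) requires that the record relates to a pending criminal investigation; but the report relates to a closed matter, so (c) is unavailable.
Exception (d) does not apply: the report was produced internally.
None of the exceptions is available; § 26 applies in full.

Yes — the Norling Planning Office must disclose the report.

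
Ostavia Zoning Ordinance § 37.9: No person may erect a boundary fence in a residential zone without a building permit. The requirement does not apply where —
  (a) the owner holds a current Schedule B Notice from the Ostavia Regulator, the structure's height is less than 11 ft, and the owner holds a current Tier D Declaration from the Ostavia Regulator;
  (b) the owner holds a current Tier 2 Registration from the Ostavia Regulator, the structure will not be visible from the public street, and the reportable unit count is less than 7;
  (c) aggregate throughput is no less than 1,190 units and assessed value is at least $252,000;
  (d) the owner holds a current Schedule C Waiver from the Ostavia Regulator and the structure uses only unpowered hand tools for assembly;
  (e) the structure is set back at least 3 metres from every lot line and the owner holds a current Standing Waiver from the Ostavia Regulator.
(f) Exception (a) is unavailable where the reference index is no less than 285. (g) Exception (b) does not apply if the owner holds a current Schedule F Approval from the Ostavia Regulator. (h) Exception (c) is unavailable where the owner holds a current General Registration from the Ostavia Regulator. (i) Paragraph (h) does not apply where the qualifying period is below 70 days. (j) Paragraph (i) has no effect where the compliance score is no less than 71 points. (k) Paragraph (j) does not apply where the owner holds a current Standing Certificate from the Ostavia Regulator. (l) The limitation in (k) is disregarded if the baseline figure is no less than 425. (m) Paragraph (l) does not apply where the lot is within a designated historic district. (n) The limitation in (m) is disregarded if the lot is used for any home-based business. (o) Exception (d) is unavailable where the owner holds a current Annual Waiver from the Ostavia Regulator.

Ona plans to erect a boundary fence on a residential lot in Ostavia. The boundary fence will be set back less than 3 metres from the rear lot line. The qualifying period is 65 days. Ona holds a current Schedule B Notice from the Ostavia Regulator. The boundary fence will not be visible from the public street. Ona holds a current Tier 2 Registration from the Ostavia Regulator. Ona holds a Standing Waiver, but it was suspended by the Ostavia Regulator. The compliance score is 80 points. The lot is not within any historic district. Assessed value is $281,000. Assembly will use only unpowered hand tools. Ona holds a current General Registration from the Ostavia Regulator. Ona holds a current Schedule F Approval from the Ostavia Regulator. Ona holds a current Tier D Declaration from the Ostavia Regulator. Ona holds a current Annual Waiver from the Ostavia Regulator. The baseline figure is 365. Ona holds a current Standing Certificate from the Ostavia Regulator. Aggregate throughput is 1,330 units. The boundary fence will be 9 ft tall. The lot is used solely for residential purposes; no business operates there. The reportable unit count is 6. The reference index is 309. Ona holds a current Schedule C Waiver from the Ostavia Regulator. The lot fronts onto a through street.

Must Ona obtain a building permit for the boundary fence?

No — exception (c) applies; Ona does not need a building permit.

Exception (a)'s conditions are all satisfied: a current Schedule B Notice is held; the structure's height is 9 ft, less than the 11 ft limit; a current Tier D Declaration is held. Turning to paragraph (f): (f) operates against (a): the reference index is 309, meeting the 285 threshold. (a) is therefore removed.
Exception (b) is satisfied on its face — a current Tier 2 Registration is held; the structure will not be visible from the street; the reportable unit count is 6, less than the 7 limit. Turning to paragraph (g): (g) operates against (b): a current Schedule F Approval is held. So (b) is unavailable.
Exception (c) is satisfied on its face — aggregate throughput is 1,330 units, meeting the 1,190 units threshold; assessed value is $281,000, meeting the $252,000 threshold. Under paragraphs (h)–(n): (h) operates (a current General Registration is held), but is set aside by (i): (i) operates against (h): the qualifying period is 65 days, below the 70 days limit. (j) is engaged (the compliance score is 80 points, meeting the 71 points threshold), but is set aside by (k): (k) applies — a current Standing Certificate is held. (l), which would lift (k), does not operate here — the baseline figure is 365, short of 425. (c) remains available.
Exception (d) is satisfied on its face — a current Schedule C Waiver is held; assembly uses only hand tools. Turning to paragraph (o): (o) operates against (d): a current Annual Waiver is held. So (d) is unavailable.
Exception (e) does not apply: the rear setback is under 3 m.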